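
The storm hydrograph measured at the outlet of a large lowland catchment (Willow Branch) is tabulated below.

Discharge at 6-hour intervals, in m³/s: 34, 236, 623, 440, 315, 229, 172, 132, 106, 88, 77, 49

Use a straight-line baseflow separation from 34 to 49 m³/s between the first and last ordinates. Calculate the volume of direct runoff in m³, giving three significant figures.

Direct-runoff ordinates (Q − Q_b): 0.00, 200.64, 586.27, 401.91, 275.55, 188.18, 129.82, 88.45, 61.09, 41.73, 29.36, 0.00 m³/s.
ΣQ_DR = 2003 m³/s.
With Δt = 6 h = 21600 s, V = ΣQ_DR · Δt = 2003 × 21600 = 4.33 × 10^7 m³.

V ≈ 4.33 × 10^7 m³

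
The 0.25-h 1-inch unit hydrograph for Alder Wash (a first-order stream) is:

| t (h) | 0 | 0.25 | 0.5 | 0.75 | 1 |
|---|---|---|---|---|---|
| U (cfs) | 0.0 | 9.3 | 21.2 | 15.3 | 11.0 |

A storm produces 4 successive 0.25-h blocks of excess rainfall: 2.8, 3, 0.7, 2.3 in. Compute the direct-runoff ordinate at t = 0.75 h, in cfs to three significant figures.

By discrete convolution, Q_j = Σ (P_i / 1 in) · U_{j−i}.
At t = 0.75 h (j=3): Q = (2.8/1)·15.3 + (3/1)·21.2 + (0.7/1)·9.3 + (2.3/1)·0.0 = 113 cfs.

Q ≈ 113 cfs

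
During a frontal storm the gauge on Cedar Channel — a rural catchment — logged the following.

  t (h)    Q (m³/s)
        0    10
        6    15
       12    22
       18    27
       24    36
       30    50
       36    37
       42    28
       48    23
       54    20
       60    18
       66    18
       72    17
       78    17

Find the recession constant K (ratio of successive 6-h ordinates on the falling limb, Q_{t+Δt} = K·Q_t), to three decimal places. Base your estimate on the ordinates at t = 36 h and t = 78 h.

Using the recession-limb readings at t = 36 h and t = 78 h: Q falls from 37 to 17 m³/s over 7 intervals.
K = (Q₂/Q₁)^(1/7) = (17/37)^(1/7) = 0.895.

K ≈ 0.895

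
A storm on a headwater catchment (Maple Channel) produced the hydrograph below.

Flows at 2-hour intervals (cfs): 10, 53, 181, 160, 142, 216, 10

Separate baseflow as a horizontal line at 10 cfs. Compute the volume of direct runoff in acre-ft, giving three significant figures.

V ≈ 116 acre-ft

Direct-runoff ordinates (Q − Q_b): 0.0, 43.0, 171.0, 150.0, 132.0, 206.0, 0.0 cfs.
ΣQ_DR = 702.0 cfs.
With Δt = 2 h = 7200 s, V = ΣQ_DR · Δt = 702.0 × 7200 = 5.05 × 10^6 ft³ = 116 acre-ft.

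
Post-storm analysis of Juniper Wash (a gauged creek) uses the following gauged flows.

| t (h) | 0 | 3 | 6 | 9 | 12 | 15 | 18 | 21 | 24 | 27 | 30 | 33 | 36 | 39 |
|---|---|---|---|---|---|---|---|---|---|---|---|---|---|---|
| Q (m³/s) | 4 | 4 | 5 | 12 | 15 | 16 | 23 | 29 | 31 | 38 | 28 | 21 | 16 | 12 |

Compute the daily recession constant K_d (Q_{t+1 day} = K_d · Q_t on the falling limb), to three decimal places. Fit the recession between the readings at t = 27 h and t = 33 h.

K_d ≈ 0.093

Between t = 27 h and t = 33 h the flow falls from 38 to 21 m³/s over 2×3 h = 6 h.
Per-interval ratio K = (21/38)^(1/2) = 0.7434; K_d = K^(24/3) = 0.093.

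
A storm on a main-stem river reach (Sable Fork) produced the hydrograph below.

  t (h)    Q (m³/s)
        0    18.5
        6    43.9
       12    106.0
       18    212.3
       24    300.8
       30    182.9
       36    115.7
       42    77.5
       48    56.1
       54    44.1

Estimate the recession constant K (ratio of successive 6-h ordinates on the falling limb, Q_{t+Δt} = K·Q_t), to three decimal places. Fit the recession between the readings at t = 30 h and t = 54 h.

Using the recession-limb readings at t = 30 h and t = 54 h: Q falls from 182.9 to 44.1 m³/s over 4 intervals.
K = (Q₂/Q₁)^(1/4) = (44.1/182.9)^(1/4) = 0.701.

K ≈ 0.701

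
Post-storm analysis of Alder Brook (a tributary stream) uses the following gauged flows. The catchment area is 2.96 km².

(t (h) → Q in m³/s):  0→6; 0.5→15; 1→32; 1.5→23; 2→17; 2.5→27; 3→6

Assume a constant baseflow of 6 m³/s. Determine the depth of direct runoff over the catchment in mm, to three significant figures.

d ≈ 51.1 mm

Direct runoff: 0.0, 9.0, 26.0, 17.0, 11.0, 21.0, 0.0 m³/s; ΣQ_DR = 84.00 m³/s.
V = ΣQ_DR · Δt = 84.00 × 1800 s = 1.512 × 10^5 m³.
Over A = 2.96 km², depth = V / A = 51.1 mm.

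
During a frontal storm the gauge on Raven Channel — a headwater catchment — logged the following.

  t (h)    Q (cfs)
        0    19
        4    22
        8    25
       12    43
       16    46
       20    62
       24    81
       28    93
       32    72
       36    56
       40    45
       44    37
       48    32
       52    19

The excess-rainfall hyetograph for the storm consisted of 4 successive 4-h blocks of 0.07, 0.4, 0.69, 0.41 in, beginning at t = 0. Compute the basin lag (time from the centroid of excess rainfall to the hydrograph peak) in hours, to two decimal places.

Centroid of excess rainfall: t_c = Σ P_i·t̄_i / ΣP_i = 9.6688 h (block centres at 2, 6, 10, 14 h).
Hydrograph peak occurs at t = 28 h, so basin lag t_L = 28 − 9.6688 = 18.33 h.

t_L ≈ 18.33 h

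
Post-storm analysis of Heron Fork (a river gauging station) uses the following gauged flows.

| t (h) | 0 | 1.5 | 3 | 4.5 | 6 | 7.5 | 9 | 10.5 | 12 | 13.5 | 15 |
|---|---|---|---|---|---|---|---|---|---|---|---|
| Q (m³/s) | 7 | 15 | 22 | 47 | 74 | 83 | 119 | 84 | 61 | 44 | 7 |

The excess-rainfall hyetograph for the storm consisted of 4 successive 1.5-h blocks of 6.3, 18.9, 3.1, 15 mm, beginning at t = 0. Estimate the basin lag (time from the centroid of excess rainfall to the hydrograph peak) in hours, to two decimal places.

Centroid of excess rainfall: t_c = Σ P_i·t̄_i / ΣP_i = 3.1784 h (block centres at 0.75, 2.25, 3.75, 5.25 h).
Hydrograph peak occurs at t = 9 h, so basin lag t_L = 9 − 3.1784 = 5.82 h.

t_L ≈ 5.82 h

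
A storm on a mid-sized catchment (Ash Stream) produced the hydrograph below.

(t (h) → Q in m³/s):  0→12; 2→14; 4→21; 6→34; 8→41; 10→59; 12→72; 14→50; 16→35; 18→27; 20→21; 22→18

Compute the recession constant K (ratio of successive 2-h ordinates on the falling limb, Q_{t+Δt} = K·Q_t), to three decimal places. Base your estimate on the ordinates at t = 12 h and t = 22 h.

Using the recession-limb readings at t = 12 h and t = 22 h: Q falls from 72 to 18 m³/s over 5 intervals.
K = (Q₂/Q₁)^(1/5) = (18/72)^(1/5) = 0.758.

K ≈ 0.758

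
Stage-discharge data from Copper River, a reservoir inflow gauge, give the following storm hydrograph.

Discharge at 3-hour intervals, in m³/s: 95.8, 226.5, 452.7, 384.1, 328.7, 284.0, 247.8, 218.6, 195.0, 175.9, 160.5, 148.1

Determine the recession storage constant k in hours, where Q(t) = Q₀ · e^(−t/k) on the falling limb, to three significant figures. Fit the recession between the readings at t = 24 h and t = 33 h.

On the falling limb, Q drops from 195.0 to 148.1 m³/s between t = 24 h and t = 33 h (Δt = 9 h).
k = −Δt / ln(Q₂/Q₁) = −9 / ln(148.1/195.0) = 32.7 h.

k ≈ 32.7 h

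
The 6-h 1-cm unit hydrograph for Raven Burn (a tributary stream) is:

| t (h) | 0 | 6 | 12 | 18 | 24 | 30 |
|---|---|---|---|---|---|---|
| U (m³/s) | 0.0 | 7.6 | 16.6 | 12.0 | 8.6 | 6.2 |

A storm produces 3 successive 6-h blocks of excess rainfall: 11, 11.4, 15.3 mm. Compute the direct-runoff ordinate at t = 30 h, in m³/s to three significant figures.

By discrete convolution, Q_j = Σ (P_i / 10 mm) · U_{j−i}.
At t = 30 h (j=5): Q = (11/10)·6.2 + (11.4/10)·8.6 + (15.3/10)·12.0 = 35.0 m³/s.

Q ≈ 35.0 m³/s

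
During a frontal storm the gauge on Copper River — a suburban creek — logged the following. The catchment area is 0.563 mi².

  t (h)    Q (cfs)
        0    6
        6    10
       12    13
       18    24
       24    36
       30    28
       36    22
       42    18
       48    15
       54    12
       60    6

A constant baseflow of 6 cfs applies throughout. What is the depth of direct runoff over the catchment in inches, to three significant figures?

Direct runoff: 0.0, 4.0, 7.0, 18.0, 30.0, 22.0, 16.0, 12.0, 9.0, 6.0, 0.0 cfs; ΣQ_DR = 124.0 cfs.
V = ΣQ_DR · Δt = 124.0 × 21600 s = 2.678 × 10^6 ft³.
Over A = 0.563 mi², depth = V / A = 2.05 in.

d ≈ 2.05 in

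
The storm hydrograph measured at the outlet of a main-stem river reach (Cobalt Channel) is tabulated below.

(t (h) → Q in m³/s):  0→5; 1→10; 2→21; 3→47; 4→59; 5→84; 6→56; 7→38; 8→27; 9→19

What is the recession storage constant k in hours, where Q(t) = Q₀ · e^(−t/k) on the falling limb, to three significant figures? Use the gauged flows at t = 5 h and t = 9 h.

k ≈ 2.69 h

On the falling limb, Q drops from 84 to 19 m³/s between t = 5 h and t = 9 h (Δt = 4 h).
k = −Δt / ln(Q₂/Q₁) = −4 / ln(19/84) = 2.69 h.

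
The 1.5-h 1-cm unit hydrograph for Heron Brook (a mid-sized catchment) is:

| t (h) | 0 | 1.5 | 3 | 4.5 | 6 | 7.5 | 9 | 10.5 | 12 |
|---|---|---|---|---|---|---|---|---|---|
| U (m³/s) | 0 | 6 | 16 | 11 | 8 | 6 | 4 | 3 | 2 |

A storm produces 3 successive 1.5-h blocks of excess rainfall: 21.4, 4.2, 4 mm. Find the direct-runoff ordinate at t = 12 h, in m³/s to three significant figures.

Q ≈ 7.14 m³/s

By discrete convolution, Q_j = Σ (P_i / 10 mm) · U_{j−i}.
At t = 12 h (j=8): Q = (21.4/10)·2 + (4.2/10)·3 + (4/10)·4 = 7.14 m³/s.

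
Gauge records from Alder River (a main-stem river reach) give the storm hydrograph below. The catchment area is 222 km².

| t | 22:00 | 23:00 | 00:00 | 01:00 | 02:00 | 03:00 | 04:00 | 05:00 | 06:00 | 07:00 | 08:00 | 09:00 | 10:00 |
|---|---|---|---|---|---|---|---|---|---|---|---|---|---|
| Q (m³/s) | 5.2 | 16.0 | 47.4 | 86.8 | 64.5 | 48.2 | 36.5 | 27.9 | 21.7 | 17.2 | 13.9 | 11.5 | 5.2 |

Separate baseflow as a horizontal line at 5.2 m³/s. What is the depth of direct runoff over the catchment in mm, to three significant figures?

Direct runoff: 0.0, 10.8, 42.2, 81.6, 59.3, 43.0, 31.3, 22.7, 16.5, 12.0, 8.7, 6.3, 0.0 m³/s; ΣQ_DR = 334.4 m³/s.
V = ΣQ_DR · Δt = 334.4 × 3600 s = 1.204 × 10^6 m³.
Over A = 222 km², depth = V / A = 5.42 mm.

d ≈ 5.42 mm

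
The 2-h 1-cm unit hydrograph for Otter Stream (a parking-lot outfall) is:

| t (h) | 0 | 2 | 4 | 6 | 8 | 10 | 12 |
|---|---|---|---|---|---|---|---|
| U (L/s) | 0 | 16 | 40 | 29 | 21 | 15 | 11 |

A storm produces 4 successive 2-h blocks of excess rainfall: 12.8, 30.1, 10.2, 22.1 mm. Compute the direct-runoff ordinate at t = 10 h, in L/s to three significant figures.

Q ≈ 200 L/s

By discrete convolution, Q_j = Σ (P_i / 10 mm) · U_{j−i}.
At t = 10 h (j=5): Q = (12.8/10)·15 + (30.1/10)·21 + (10.2/10)·29 + (22.1/10)·40 = 200 L/s.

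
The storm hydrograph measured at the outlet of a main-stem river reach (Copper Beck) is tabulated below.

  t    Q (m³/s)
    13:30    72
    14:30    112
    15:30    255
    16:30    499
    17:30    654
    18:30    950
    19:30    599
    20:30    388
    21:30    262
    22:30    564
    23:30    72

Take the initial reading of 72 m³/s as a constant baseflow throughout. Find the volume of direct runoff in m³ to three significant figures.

V ≈ 1.31 × 10^7 m³

Direct-runoff ordinates (Q − Q_b): 0.0, 40.0, 183.0, 427.0, 582.0, 878.0, 527.0, 316.0, 190.0, 492.0, 0.0 m³/s.
ΣQ_DR = 3635 m³/s.
With Δt = 1 h = 3600 s, V = ΣQ_DR · Δt = 3635 × 3600 = 1.31 × 10^7 m³.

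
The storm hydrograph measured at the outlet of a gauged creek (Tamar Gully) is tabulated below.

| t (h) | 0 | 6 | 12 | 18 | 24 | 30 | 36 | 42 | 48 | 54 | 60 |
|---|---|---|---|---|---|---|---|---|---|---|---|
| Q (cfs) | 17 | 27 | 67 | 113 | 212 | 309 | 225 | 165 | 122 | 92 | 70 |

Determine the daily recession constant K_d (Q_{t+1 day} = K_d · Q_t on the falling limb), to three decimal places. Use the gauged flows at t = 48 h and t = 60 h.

K_d ≈ 0.329

Between t = 48 h and t = 60 h the flow falls from 122 to 70 cfs over 2×6 h = 12 h.
Per-interval ratio K = (70/122)^(1/2) = 0.7575; K_d = K^(24/6) = 0.329.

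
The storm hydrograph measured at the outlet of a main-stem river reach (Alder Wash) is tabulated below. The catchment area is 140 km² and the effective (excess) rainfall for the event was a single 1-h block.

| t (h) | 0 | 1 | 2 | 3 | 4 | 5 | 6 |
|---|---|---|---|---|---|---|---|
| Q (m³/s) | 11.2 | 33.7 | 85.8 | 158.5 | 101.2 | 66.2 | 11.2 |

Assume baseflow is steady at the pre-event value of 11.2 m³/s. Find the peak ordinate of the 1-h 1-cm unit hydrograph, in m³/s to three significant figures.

Direct runoff: 0.0, 22.5, 74.6, 147.3, 90.0, 55.0, 0.0 m³/s; ΣQ_DR = 389.4 m³/s, peak = 147.3 m³/s.
Runoff depth d = ΣQ_DR·Δt / A = 389.4 × 3600 / (140 km²) = 10.01 mm.
The 1-cm UH is the DRH scaled by (10 mm)/d, so U_p = 147.3 × 10/10.01 = 147 m³/s.

U_p ≈ 147 m³/s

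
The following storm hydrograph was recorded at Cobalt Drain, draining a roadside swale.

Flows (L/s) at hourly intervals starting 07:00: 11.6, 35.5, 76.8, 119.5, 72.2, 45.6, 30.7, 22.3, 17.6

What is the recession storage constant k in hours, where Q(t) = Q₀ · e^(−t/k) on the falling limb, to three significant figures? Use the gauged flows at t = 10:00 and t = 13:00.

On the falling limb, Q drops from 119.5 to 30.7 L/s between t = 10:00 and t = 13:00 (Δt = 3 h).
k = −Δt / ln(Q₂/Q₁) = −3 / ln(30.7/119.5) = 2.21 h.

k ≈ 2.21 h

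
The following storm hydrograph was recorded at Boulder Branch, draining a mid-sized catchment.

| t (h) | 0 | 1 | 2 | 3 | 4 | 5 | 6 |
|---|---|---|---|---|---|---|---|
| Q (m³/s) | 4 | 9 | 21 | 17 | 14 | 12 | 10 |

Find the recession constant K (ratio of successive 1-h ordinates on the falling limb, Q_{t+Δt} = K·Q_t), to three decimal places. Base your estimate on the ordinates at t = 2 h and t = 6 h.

K ≈ 0.831

Using the recession-limb readings at t = 2 h and t = 6 h: Q falls from 21 to 10 m³/s over 4 intervals.
K = (Q₂/Q₁)^(1/4) = (10/21)^(1/4) = 0.831.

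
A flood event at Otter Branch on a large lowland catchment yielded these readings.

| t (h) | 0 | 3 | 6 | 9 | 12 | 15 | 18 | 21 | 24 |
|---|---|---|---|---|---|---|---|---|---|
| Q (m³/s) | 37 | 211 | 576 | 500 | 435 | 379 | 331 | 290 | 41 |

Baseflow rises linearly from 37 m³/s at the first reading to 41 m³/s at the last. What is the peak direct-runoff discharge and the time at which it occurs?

Subtracting baseflow gives direct-runoff ordinates: 0.00, 173.50, 538.00, 461.50, 396.00, 339.50, 291.00, 249.50, 0.00 m³/s.
The maximum is 538.00 m³/s, occurring at the reading for t = 6 h.

Q_p = 538.00 m³/s at t = 6 h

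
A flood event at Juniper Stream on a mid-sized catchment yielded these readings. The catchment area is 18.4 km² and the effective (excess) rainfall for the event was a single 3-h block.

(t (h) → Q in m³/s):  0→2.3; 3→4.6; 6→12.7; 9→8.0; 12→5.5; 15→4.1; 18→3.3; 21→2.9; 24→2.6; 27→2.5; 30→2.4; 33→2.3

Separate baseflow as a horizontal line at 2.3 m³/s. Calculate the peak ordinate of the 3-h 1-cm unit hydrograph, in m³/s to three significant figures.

Direct runoff: 0.0, 2.3, 10.4, 5.7, 3.2, 1.8, 1.0, 0.6, 0.3, 0.2, 0.1, 0.0 m³/s; ΣQ_DR = 25.60 m³/s, peak = 10.4 m³/s.
Runoff depth d = ΣQ_DR·Δt / A = 25.60 × 10800 / (18.4 km²) = 15.03 mm.
The 1-cm UH is the DRH scaled by (10 mm)/d, so U_p = 10.4 × 10/15.03 = 6.92 m³/s.

U_p ≈ 6.92 m³/s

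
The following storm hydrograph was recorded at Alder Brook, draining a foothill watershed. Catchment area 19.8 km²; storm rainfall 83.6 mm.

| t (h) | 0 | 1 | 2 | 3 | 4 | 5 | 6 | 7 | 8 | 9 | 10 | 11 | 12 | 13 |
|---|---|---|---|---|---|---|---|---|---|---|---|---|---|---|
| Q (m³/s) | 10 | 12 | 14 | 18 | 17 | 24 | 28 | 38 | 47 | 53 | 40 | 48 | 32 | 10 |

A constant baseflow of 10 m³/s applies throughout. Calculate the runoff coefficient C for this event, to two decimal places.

ΣQ_DR = 251.0 m³/s; V = ΣQ_DR·Δt = 9.036 × 10^5 m³.
Runoff depth d = V / A = 45.64 mm.
C = d / P = 45.64 / 83.6 = 0.55.

C ≈ 0.55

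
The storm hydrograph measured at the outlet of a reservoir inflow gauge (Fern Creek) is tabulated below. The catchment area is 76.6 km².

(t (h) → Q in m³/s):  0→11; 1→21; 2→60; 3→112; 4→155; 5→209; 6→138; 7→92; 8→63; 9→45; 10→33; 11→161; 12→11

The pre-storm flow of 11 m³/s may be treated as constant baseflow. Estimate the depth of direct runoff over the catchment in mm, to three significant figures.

Direct runoff: 0.0, 10.0, 49.0, 101.0, 144.0, 198.0, 127.0, 81.0, 52.0, 34.0, 22.0, 150.0, 0.0 m³/s; ΣQ_DR = 968.0 m³/s.
V = ΣQ_DR · Δt = 968.0 × 3600 s = 3.485 × 10^6 m³.
Over A = 76.6 km², depth = V / A = 45.5 mm.

d ≈ 45.5 mm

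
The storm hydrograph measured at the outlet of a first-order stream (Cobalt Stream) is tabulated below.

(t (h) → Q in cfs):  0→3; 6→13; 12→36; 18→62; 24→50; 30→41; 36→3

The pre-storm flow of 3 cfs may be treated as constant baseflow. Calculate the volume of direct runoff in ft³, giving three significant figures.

Direct-runoff ordinates (Q − Q_b): 0.0, 10.0, 33.0, 59.0, 47.0, 38.0, 0.0 cfs.
ΣQ_DR = 187.0 cfs.
With Δt = 6 h = 21600 s, V = ΣQ_DR · Δt = 187.0 × 21600 = 4.04 × 10^6 ft³.

V ≈ 4.04 × 10^6 ft³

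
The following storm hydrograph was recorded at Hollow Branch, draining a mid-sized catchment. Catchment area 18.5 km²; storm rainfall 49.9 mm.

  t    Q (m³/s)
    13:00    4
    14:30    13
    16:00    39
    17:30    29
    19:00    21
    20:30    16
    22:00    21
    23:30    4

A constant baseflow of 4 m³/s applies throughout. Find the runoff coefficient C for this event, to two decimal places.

ΣQ_DR = 115.0 m³/s; V = ΣQ_DR·Δt = 6.210 × 10^5 m³.
Runoff depth d = V / A = 33.57 mm.
C = d / P = 33.57 / 49.9 = 0.67.

C ≈ 0.67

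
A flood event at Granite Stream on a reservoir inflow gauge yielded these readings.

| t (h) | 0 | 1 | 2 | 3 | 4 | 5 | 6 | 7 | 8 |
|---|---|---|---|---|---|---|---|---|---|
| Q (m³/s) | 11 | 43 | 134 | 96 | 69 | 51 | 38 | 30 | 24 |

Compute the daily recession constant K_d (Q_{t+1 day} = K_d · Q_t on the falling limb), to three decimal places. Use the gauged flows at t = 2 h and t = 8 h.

K_d ≈ 0.001

Between t = 2 h and t = 8 h the flow falls from 134 to 24 m³/s over 6×1 h = 6 h.
Per-interval ratio K = (24/134)^(1/6) = 0.7508; K_d = K^(24/1) = 0.001.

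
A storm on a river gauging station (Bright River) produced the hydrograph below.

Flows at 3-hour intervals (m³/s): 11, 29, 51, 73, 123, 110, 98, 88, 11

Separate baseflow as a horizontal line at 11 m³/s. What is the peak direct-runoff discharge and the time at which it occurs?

Subtracting baseflow gives direct-runoff ordinates: 0.0, 18.0, 40.0, 62.0, 112.0, 99.0, 87.0, 77.0, 0.0 m³/s.
The maximum is 112.0 m³/s, occurring at the reading for t = 12 h.

Q_p = 112.0 m³/s at t = 12 h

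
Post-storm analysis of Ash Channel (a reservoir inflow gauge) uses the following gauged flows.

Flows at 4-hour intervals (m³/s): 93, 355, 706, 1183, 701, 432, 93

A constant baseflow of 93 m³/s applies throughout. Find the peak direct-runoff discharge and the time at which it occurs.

Subtracting baseflow gives direct-runoff ordinates: 0.0, 262.0, 613.0, 1090.0, 608.0, 339.0, 0.0 m³/s.
The maximum is 1090.0 m³/s, occurring at the reading for t = 12 h.

Q_p = 1090.0 m³/s at t = 12 h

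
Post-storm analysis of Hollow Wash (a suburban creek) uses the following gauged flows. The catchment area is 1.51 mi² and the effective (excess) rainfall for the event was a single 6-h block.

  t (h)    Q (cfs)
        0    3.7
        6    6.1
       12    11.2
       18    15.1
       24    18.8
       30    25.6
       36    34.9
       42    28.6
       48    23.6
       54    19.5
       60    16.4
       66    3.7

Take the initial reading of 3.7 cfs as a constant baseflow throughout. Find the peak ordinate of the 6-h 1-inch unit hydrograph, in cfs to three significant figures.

Direct runoff: 0.0, 2.4, 7.5, 11.4, 15.1, 21.9, 31.2, 24.9, 19.9, 15.8, 12.7, 0.0 cfs; ΣQ_DR = 162.8 cfs, peak = 31.2 cfs.
Runoff depth d = ΣQ_DR·Δt / A = 162.8 × 21600 / (1.51 mi²) = 1.002 in.
The 1-inch UH is the DRH scaled by (1 in)/d, so U_p = 31.2 × 1/1.002 = 31.1 cfs.

U_p ≈ 31.1 cfs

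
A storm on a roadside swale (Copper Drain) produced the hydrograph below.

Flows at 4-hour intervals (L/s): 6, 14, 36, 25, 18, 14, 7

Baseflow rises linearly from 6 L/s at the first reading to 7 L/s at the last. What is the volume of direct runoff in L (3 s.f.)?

V ≈ 1.07 × 10^6 L

Direct-runoff ordinates (Q − Q_b): 0.00, 7.83, 29.67, 18.50, 11.33, 7.17, 0.00 L/s.
ΣQ_DR = 74.50 L/s.
With Δt = 4 h = 14400 s, V = ΣQ_DR · Δt = 74.50 × 14400 = 1.07 × 10^6 L.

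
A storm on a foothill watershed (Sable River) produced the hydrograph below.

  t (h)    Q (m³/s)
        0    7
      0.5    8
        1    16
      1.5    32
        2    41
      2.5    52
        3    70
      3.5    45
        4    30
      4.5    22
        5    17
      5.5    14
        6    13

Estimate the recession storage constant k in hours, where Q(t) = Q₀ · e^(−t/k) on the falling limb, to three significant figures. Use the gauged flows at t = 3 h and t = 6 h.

On the falling limb, Q drops from 70 to 13 m³/s between t = 3 h and t = 6 h (Δt = 3 h).
k = −Δt / ln(Q₂/Q₁) = −3 / ln(13/70) = 1.78 h.

k ≈ 1.78 h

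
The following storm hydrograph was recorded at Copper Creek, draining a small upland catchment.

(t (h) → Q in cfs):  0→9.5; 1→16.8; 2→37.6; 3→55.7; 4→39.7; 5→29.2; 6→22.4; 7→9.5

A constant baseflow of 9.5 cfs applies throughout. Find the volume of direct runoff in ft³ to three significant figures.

Direct-runoff ordinates (Q − Q_b): 0.0, 7.3, 28.1, 46.2, 30.2, 19.7, 12.9, 0.0 cfs.
ΣQ_DR = 144.4 cfs.
With Δt = 1 h = 3600 s, V = ΣQ_DR · Δt = 144.4 × 3600 = 5.20 × 10^5 ft³.

V ≈ 5.20 × 10^5 ft³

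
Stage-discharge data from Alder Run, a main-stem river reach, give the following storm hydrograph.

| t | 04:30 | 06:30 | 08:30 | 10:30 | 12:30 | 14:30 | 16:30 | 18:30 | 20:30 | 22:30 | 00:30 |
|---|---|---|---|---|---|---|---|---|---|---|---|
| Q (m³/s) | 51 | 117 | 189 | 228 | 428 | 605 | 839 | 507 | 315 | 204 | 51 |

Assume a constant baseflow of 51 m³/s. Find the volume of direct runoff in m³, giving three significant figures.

V ≈ 2.14 × 10^7 m³

Direct-runoff ordinates (Q − Q_b): 0.0, 66.0, 138.0, 177.0, 377.0, 554.0, 788.0, 456.0, 264.0, 153.0, 0.0 m³/s.
ΣQ_DR = 2973 m³/s.
With Δt = 2 h = 7200 s, V = ΣQ_DR · Δt = 2973 × 7200 = 2.14 × 10^7 m³.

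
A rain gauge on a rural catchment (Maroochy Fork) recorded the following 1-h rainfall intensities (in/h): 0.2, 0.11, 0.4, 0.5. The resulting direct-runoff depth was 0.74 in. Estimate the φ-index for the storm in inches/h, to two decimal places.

φ ≈ 0.12 in/h

Only the 3 blocks with intensity above φ contribute runoff: 0.2, 0.4, 0.5 in/h.
Σ(I−φ)·Δt = d  ⇒  (0.2+0.4+0.5 − 3φ)·1 = 0.74
φ = (1.100 − 0.74/1) / 3 = 0.12 in/h.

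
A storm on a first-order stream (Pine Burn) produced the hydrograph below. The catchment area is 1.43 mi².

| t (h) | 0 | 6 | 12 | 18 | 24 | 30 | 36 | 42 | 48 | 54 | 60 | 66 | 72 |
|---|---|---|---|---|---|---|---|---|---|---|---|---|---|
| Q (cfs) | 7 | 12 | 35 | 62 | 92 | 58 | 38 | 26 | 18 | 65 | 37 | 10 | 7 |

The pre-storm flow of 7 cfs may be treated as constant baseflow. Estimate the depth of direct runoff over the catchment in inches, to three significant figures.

Direct runoff: 0.0, 5.0, 28.0, 55.0, 85.0, 51.0, 31.0, 19.0, 11.0, 58.0, 30.0, 3.0, 0.0 cfs; ΣQ_DR = 376.0 cfs.
V = ΣQ_DR · Δt = 376.0 × 21600 s = 8.122 × 10^6 ft³.
Over A = 1.43 mi², depth = V / A = 2.44 in.

d ≈ 2.44 in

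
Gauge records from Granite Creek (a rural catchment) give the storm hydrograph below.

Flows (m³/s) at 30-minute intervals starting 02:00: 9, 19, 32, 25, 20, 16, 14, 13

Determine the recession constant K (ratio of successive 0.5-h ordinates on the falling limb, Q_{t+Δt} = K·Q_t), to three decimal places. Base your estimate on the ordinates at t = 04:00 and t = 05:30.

K ≈ 0.866

Using the recession-limb readings at t = 04:00 and t = 05:30: Q falls from 20 to 13 m³/s over 3 intervals.
K = (Q₂/Q₁)^(1/3) = (13/20)^(1/3) = 0.866.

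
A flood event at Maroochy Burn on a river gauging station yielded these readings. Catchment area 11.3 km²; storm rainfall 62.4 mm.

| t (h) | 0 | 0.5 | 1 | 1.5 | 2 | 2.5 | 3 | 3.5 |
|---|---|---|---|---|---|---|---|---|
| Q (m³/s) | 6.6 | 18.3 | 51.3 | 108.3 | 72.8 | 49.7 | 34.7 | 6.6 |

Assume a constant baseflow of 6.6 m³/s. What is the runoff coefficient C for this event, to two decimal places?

C ≈ 0.75

ΣQ_DR = 295.5 m³/s; V = ΣQ_DR·Δt = 5.319 × 10^5 m³.
Runoff depth d = V / A = 47.07 mm.
C = d / P = 47.07 / 62.4 = 0.75.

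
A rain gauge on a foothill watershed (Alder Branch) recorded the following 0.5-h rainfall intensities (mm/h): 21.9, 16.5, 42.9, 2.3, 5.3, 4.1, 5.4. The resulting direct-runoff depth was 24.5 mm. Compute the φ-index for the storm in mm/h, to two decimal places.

Only the 3 blocks with intensity above φ contribute runoff: 21.9, 16.5, 42.9 mm/h.
Σ(I−φ)·Δt = d  ⇒  (21.9+16.5+42.9 − 3φ)·0.5 = 24.5
φ = (81.30 − 24.5/0.5) / 3 = 10.77 mm/h.

φ ≈ 10.77 mm/h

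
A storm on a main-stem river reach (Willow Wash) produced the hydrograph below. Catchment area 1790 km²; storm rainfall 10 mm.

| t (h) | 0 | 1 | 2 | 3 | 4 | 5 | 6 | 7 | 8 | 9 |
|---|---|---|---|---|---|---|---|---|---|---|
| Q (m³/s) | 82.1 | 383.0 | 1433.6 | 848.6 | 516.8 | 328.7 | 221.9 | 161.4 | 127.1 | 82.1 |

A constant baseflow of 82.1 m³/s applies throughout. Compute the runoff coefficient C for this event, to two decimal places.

ΣQ_DR = 3364 m³/s; V = ΣQ_DR·Δt = 1.211 × 10^7 m³.
Runoff depth d = V / A = 6.766 mm.
C = d / P = 6.766 / 10 = 0.68.

C ≈ 0.68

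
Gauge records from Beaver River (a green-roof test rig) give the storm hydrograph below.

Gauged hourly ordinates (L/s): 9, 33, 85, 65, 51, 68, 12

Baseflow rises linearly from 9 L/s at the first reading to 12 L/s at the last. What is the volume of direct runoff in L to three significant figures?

Direct-runoff ordinates (Q − Q_b): 0.00, 23.50, 75.00, 54.50, 40.00, 56.50, 0.00 L/s.
ΣQ_DR = 249.5 L/s.
With Δt = 1 h = 3600 s, V = ΣQ_DR · Δt = 249.5 × 3600 = 8.98 × 10^5 L.

V ≈ 8.98 × 10^5 L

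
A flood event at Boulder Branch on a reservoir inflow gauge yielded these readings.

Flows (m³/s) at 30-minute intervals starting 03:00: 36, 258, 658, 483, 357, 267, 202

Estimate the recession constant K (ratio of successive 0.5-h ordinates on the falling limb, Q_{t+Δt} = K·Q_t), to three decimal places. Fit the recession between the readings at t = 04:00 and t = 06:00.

K ≈ 0.744

Using the recession-limb readings at t = 04:00 and t = 06:00: Q falls from 658 to 202 m³/s over 4 intervals.
K = (Q₂/Q₁)^(1/4) = (202/658)^(1/4) = 0.744.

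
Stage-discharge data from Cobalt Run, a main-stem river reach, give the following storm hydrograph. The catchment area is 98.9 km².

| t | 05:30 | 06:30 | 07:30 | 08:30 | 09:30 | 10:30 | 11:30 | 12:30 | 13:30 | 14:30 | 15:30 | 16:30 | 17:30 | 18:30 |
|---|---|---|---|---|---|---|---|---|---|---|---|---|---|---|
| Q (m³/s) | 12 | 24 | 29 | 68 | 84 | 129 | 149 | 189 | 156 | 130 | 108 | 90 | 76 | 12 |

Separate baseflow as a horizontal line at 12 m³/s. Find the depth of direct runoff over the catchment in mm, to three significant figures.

Direct runoff: 0.0, 12.0, 17.0, 56.0, 72.0, 117.0, 137.0, 177.0, 144.0, 118.0, 96.0, 78.0, 64.0, 0.0 m³/s; ΣQ_DR = 1088 m³/s.
V = ΣQ_DR · Δt = 1088 × 3600 s = 3.917 × 10^6 m³.
Over A = 98.9 km², depth = V / A = 39.6 mm.

d ≈ 39.6 mm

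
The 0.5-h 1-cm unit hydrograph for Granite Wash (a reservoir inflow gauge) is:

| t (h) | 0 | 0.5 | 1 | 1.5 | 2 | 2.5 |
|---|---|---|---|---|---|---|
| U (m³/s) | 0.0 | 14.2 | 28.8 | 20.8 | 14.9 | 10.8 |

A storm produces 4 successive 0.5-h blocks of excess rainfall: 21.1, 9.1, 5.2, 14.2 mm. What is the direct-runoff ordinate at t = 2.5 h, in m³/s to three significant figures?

By discrete convolution, Q_j = Σ (P_i / 10 mm) · U_{j−i}.
At t = 2.5 h (j=5): Q = (21.1/10)·10.8 + (9.1/10)·14.9 + (5.2/10)·20.8 + (14.2/10)·28.8 = 88.1 m³/s.

Q ≈ 88.1 m³/s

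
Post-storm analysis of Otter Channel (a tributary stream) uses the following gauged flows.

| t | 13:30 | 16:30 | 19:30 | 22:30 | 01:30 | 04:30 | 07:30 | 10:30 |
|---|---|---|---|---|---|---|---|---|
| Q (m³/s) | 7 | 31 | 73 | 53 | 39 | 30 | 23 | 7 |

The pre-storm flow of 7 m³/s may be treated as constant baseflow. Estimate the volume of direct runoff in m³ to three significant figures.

Direct-runoff ordinates (Q − Q_b): 0.0, 24.0, 66.0, 46.0, 32.0, 23.0, 16.0, 0.0 m³/s.
ΣQ_DR = 207.0 m³/s.
With Δt = 3 h = 10800 s, V = ΣQ_DR · Δt = 207.0 × 10800 = 2.24 × 10^6 m³.

V ≈ 2.24 × 10^6 m³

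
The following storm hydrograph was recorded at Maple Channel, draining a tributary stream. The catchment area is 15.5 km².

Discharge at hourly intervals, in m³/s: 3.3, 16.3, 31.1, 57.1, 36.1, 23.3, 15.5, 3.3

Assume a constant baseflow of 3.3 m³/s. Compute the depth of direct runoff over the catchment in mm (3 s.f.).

d ≈ 37.1 mm

Direct runoff: 0.0, 13.0, 27.8, 53.8, 32.8, 20.0, 12.2, 0.0 m³/s; ΣQ_DR = 159.6 m³/s.
V = ΣQ_DR · Δt = 159.6 × 3600 s = 5.746 × 10^5 m³.
Over A = 15.5 km², depth = V / A = 37.1 mm.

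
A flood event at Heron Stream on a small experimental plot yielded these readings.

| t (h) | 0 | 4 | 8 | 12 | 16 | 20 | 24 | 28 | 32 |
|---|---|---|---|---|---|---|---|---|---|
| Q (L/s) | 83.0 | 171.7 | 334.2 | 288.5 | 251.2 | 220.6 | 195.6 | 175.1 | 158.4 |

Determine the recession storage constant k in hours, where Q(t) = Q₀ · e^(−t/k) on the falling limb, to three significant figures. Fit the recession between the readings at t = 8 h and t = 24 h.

k ≈ 29.9 h

On the falling limb, Q drops from 334.2 to 195.6 L/s between t = 8 h and t = 24 h (Δt = 16 h).
k = −Δt / ln(Q₂/Q₁) = −16 / ln(195.6/334.2) = 29.9 h.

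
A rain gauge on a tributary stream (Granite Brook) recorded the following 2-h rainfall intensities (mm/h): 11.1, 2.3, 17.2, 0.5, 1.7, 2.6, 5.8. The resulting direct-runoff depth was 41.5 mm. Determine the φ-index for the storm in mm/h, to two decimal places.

Only the 3 blocks with intensity above φ contribute runoff: 11.1, 17.2, 5.8 mm/h.
Σ(I−φ)·Δt = d  ⇒  (11.1+17.2+5.8 − 3φ)·2 = 41.5
φ = (34.10 − 41.5/2) / 3 = 4.45 mm/h.

φ ≈ 4.45 mm/h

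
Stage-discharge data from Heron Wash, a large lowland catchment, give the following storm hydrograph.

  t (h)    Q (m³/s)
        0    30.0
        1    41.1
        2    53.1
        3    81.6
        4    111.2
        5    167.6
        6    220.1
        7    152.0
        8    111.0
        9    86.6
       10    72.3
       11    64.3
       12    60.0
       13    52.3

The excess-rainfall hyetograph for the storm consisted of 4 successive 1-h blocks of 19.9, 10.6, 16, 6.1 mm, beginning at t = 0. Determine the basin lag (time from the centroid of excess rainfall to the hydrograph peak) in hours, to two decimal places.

Centroid of excess rainfall: t_c = Σ P_i·t̄_i / ΣP_i = 1.6578 h (block centres at 0.5, 1.5, 2.5, 3.5 h).
Hydrograph peak occurs at t = 6 h, so basin lag t_L = 6 − 1.6578 = 4.34 h.

t_L ≈ 4.34 h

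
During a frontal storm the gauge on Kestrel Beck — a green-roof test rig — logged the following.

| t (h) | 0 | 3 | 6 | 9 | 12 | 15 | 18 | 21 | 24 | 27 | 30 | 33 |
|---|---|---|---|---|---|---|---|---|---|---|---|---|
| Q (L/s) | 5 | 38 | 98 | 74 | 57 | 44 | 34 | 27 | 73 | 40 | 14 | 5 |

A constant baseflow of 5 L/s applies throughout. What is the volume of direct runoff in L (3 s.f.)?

Direct-runoff ordinates (Q − Q_b): 0.0, 33.0, 93.0, 69.0, 52.0, 39.0, 29.0, 22.0, 68.0, 35.0, 9.0, 0.0 L/s.
ΣQ_DR = 449.0 L/s.
With Δt = 3 h = 10800 s, V = ΣQ_DR · Δt = 449.0 × 10800 = 4.85 × 10^6 L.

V ≈ 4.85 × 10^6 L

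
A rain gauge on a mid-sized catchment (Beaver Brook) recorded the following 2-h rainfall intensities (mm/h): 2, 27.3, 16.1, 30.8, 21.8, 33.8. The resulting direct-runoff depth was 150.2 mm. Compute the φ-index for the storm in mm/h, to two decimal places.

φ ≈ 10.94 mm/h

Only the 5 blocks with intensity above φ contribute runoff: 27.3, 16.1, 30.8, 21.8, 33.8 mm/h.
Σ(I−φ)·Δt = d  ⇒  (27.3+16.1+30.8+21.8+33.8 − 5φ)·2 = 150.2
φ = (129.8 − 150.2/2) / 5 = 10.94 mm/h.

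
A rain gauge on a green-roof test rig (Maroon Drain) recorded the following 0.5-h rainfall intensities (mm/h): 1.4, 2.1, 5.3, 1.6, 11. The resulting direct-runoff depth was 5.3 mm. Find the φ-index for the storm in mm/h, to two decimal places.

φ ≈ 2.85 mm/h

Only the 2 blocks with intensity above φ contribute runoff: 5.3, 11 mm/h.
Σ(I−φ)·Δt = d  ⇒  (5.3+11 − 2φ)·0.5 = 5.3
φ = (16.30 − 5.3/0.5) / 2 = 2.85 mm/h.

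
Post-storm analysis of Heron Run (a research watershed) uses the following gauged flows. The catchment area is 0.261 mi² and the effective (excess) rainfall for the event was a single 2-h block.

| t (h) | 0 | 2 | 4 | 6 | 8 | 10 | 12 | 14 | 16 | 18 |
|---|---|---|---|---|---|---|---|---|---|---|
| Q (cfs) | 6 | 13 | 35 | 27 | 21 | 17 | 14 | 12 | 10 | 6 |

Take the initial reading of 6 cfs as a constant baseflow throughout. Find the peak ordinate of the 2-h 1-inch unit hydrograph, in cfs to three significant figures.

U_p ≈ 24.2 cfs

Direct runoff: 0.0, 7.0, 29.0, 21.0, 15.0, 11.0, 8.0, 6.0, 4.0, 0.0 cfs; ΣQ_DR = 101.0 cfs, peak = 29.0 cfs.
Runoff depth d = ΣQ_DR·Δt / A = 101.0 × 7200 / (0.261 mi²) = 1.199 in.
The 1-inch UH is the DRH scaled by (1 in)/d, so U_p = 29.0 × 1/1.199 = 24.2 cfs.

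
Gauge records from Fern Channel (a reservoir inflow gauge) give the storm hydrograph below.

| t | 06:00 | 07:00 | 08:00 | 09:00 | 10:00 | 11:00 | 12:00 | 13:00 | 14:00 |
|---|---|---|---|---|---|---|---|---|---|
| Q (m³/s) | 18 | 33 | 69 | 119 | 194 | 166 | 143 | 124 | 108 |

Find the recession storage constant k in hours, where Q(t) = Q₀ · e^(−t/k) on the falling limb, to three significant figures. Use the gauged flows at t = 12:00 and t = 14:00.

k ≈ 7.12 h

On the falling limb, Q drops from 143 to 108 m³/s between t = 12:00 and t = 14:00 (Δt = 2 h).
k = −Δt / ln(Q₂/Q₁) = −2 / ln(108/143) = 7.12 h.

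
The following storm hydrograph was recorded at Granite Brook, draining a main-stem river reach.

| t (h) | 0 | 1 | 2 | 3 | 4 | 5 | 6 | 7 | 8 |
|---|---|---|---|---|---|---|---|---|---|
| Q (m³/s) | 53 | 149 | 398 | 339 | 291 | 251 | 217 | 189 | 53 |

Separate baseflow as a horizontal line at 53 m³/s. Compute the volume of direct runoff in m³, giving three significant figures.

Direct-runoff ordinates (Q − Q_b): 0.0, 96.0, 345.0, 286.0, 238.0, 198.0, 164.0, 136.0, 0.0 m³/s.
ΣQ_DR = 1463 m³/s.
With Δt = 1 h = 3600 s, V = ΣQ_DR · Δt = 1463 × 3600 = 5.27 × 10^6 m³.

V ≈ 5.27 × 10^6 m³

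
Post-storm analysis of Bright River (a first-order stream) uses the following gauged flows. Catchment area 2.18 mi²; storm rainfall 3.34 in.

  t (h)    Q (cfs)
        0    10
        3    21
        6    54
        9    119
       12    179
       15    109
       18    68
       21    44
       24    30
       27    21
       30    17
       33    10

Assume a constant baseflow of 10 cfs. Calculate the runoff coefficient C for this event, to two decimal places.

C ≈ 0.36

ΣQ_DR = 562.0 cfs; V = ΣQ_DR·Δt = 6.070 × 10^6 ft³.
Runoff depth d = V / A = 1.198 in.
C = d / P = 1.198 / 3.34 = 0.36.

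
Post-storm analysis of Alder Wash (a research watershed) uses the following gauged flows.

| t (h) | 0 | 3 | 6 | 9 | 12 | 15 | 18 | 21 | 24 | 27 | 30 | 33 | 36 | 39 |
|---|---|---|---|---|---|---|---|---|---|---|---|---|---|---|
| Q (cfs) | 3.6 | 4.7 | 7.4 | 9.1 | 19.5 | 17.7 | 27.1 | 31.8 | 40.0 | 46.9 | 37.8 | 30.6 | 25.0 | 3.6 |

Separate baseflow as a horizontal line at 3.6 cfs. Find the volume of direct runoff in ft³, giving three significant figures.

Direct-runoff ordinates (Q − Q_b): 0.0, 1.1, 3.8, 5.5, 15.9, 14.1, 23.5, 28.2, 36.4, 43.3, 34.2, 27.0, 21.4, 0.0 cfs.
ΣQ_DR = 254.4 cfs.
With Δt = 3 h = 10800 s, V = ΣQ_DR · Δt = 254.4 × 10800 = 2.75 × 10^6 ft³.

V ≈ 2.75 × 10^6 ft³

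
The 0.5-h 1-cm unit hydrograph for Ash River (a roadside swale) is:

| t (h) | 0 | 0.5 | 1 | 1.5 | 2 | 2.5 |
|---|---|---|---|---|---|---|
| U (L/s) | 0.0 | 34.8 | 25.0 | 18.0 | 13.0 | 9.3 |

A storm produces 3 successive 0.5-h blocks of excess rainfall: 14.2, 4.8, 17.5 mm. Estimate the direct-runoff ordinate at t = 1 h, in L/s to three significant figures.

Q ≈ 52.2 L/s

By discrete convolution, Q_j = Σ (P_i / 10 mm) · U_{j−i}.
At t = 1 h (j=2): Q = (14.2/10)·25.0 + (4.8/10)·34.8 + (17.5/10)·0.0 = 52.2 L/s.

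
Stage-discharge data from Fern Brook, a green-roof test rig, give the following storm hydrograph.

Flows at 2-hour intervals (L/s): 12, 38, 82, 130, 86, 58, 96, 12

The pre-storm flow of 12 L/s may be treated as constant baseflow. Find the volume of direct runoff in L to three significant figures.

V ≈ 3.01 × 10^6 L

Direct-runoff ordinates (Q − Q_b): 0.0, 26.0, 70.0, 118.0, 74.0, 46.0, 84.0, 0.0 L/s.
ΣQ_DR = 418.0 L/s.
With Δt = 2 h = 7200 s, V = ΣQ_DR · Δt = 418.0 × 7200 = 3.01 × 10^6 L.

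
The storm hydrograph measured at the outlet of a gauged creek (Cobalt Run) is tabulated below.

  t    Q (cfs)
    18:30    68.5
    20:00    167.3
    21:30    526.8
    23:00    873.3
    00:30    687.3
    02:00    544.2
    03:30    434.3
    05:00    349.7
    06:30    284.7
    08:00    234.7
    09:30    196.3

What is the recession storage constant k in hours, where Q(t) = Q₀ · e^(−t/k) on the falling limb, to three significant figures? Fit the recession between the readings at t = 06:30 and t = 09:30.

k ≈ 8.07 h

On the falling limb, Q drops from 284.7 to 196.3 cfs between t = 06:30 and t = 09:30 (Δt = 3 h).
k = −Δt / ln(Q₂/Q₁) = −3 / ln(196.3/284.7) = 8.07 h.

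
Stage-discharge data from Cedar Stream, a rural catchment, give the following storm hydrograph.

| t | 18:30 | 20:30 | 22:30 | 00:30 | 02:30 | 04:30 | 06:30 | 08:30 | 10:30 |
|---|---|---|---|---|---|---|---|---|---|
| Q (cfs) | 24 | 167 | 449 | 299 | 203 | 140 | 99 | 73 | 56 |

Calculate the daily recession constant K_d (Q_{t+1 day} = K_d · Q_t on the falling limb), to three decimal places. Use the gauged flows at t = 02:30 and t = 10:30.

K_d ≈ 0.021

Between t = 02:30 and t = 10:30 the flow falls from 203 to 56 cfs over 4×2 h = 8 h.
Per-interval ratio K = (56/203)^(1/4) = 0.7247; K_d = K^(24/2) = 0.021.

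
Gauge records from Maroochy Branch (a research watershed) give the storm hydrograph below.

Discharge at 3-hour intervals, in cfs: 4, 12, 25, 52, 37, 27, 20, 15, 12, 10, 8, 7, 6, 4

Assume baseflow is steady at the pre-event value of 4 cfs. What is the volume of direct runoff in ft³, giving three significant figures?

Direct-runoff ordinates (Q − Q_b): 0.0, 8.0, 21.0, 48.0, 33.0, 23.0, 16.0, 11.0, 8.0, 6.0, 4.0, 3.0, 2.0, 0.0 cfs.
ΣQ_DR = 183.0 cfs.
With Δt = 3 h = 10800 s, V = ΣQ_DR · Δt = 183.0 × 10800 = 1.98 × 10^6 ft³.

V ≈ 1.98 × 10^6 ft³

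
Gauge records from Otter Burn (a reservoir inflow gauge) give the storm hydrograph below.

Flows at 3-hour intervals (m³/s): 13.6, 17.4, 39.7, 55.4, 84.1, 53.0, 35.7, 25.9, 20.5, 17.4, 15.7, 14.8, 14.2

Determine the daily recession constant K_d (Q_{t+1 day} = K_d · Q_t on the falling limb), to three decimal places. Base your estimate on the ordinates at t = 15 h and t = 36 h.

Between t = 15 h and t = 36 h the flow falls from 53.0 to 14.2 m³/s over 7×3 h = 21 h.
Per-interval ratio K = (14.2/53.0)^(1/7) = 0.8285; K_d = K^(24/3) = 0.222.

K_d ≈ 0.222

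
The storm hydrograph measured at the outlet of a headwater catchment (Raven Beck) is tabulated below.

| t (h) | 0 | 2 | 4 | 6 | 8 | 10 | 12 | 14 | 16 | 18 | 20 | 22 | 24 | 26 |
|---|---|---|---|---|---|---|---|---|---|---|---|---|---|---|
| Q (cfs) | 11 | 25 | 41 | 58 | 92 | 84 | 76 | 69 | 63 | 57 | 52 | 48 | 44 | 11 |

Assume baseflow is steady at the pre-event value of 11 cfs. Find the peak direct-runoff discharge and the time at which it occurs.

Q_p = 81.0 cfs at t = 8 h

Subtracting baseflow gives direct-runoff ordinates: 0.0, 14.0, 30.0, 47.0, 81.0, 73.0, 65.0, 58.0, 52.0, 46.0, 41.0, 37.0, 33.0, 0.0 cfs.
The maximum is 81.0 cfs, occurring at the reading for t = 8 h.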